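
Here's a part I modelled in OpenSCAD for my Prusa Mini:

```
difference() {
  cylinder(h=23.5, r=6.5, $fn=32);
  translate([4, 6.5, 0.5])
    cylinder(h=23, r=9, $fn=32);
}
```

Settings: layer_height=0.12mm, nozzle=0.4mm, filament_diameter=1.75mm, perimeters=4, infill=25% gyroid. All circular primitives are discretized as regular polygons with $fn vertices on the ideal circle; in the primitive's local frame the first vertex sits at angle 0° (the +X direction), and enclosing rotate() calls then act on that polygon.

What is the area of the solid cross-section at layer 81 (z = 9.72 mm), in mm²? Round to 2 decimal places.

At z = 9.72 mm: the r=6.5 cylinder contributes a regular 32-gon of circumradius 6.5 (area = (32/2)·6.500²·sin(360°/32) = 131.88 mm²); the r=9 cylinder at (4, 6.5) gives a regular 32-gon of circumradius 9 (constant along its height) (area = (32/2)·9.000²·sin(360°/32) = 252.84 mm²); After the difference (first − rest): starting from the r=6.5 cylinder (131.88 mm²), the r=9 cylinder at (4, 6.5) partially overlaps it — only the 72.32 mm² overlap (of its 252.84 mm²) is removed, clipping the outline — area = 59.56 mm². Overall, the cross-section is a single solid region. Net area = 59.56 mm².

59.56 mm²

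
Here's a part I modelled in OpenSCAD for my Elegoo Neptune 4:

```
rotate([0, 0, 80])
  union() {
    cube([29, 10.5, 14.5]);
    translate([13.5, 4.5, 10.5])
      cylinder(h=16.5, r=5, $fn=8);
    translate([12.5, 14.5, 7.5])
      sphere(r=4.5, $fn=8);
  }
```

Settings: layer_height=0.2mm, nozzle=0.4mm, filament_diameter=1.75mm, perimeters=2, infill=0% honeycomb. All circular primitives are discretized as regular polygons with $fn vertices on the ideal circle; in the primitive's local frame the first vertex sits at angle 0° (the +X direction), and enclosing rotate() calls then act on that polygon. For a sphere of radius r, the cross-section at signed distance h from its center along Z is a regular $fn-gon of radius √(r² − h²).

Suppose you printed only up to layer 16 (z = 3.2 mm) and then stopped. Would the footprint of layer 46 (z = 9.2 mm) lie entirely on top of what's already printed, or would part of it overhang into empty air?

part overhangs

Compare the two slices. At z = 3.2: the 29×10.5 cube contributes its full rectangle (area 304.50 mm²); the cylinder at (13.5, 4.5) does not reach this height (z outside [10.5, 27]); the r=4.5 sphere at (12.5, 14.5) slices to a regular 8-gon of circumradius 1.327 (√(r²−h²) with h=4.3 from center) (area = (8/2)·1.327²·sin(360°/8) = 4.98 mm²); Combining (union): the 2 present regions are separate (no shared area or edge), so areas and boundary lengths simply add and each stays a separate island — area = 309.48 mm²; (rotated 80° about Z; rotation is an isometry so areas/perimeters/island counts are preserved). At z = 9.2: the cube is present — its section is the full 29×10.5 rectangle (area 304.50 mm²); the cylinder at (13.5, 4.5) is absent (z outside [10.5, 27]); the sphere at (12.5, 14.5): section is a regular 8-gon, circumradius = √(r²−h²) = √(4.5²−1.7²) = 4.167 (area = (8/2)·4.167²·sin(360°/8) = 49.10 mm²); Taking the union: the regions partially overlap — summed areas 353.60 mm² minus the doubly-counted overlap 0.07 mm² gives 353.53 mm² — area = 353.53 mm²; (whole slice rotated 80° about Z — lengths, areas and connectivity unchanged). Checking containment: at z = 9.2 the cross-section extends beyond the z = 3.2 cross-section by about 44.06 mm².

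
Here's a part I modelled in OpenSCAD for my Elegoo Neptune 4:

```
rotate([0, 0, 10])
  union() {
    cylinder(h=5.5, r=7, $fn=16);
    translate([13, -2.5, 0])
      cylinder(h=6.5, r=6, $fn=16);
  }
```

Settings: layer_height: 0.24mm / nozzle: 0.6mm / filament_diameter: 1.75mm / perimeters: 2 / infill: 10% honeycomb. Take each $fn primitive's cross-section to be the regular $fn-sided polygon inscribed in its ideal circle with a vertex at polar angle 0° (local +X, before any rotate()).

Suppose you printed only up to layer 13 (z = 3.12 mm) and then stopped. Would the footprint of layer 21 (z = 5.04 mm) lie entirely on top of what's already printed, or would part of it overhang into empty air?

entirely on top

Compare the two slices. At z = 3.12: the r=7 cylinder gives a regular 16-gon of circumradius 7 (constant along its height) (area = (16/2)·7.000²·sin(360°/16) = 150.01 mm²); the r=6 cylinder at (13, -2.5) contributes a regular 16-gon of circumradius 6 (area = (16/2)·6.000²·sin(360°/16) = 110.21 mm²); Taking the union: the 2 present regions are separate (no shared area or edge), so areas and boundary lengths simply add and each stays a separate island — area = 260.22 mm²; (rotated 10° about Z; rotation is an isometry so areas/perimeters/island counts are preserved). At z = 5.04: the r=7 cylinder contributes a regular 16-gon of circumradius 7 (area = (16/2)·7.000²·sin(360°/16) = 150.01 mm²); the r=6 cylinder at (13, -2.5) gives a regular 16-gon of circumradius 6 (constant along its height) (area = (16/2)·6.000²·sin(360°/16) = 110.21 mm²); Combining (union): the 2 present regions are separate (no shared area or edge), so areas and boundary lengths simply add and each stays a separate island — area = 260.22 mm²; (whole slice rotated 10° about Z — lengths, areas and connectivity unchanged). Checking containment: the cross-section at z = 5.04 is a subset of the cross-section at z = 3.12.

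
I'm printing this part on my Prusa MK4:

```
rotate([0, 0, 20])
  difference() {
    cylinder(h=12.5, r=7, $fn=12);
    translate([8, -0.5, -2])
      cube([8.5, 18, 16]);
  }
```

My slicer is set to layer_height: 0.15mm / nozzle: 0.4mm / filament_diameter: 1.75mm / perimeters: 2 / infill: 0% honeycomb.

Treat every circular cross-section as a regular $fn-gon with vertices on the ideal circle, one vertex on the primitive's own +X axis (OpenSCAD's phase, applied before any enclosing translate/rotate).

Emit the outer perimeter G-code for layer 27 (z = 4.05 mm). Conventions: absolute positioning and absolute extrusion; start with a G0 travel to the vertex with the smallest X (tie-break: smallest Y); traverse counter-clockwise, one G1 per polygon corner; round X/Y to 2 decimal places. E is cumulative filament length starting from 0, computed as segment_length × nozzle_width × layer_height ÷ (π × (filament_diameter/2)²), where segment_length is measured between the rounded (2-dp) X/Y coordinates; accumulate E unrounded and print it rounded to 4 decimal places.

At z = 4.05 mm: the cylinder: section is a regular 12-gon, circumradius r=7; the cube at (8, -0.5) (footprint 8.5×18) is included at this height; After the difference (first − rest): starting from the r=7 cylinder, the 8.5×18 cube at (8, -0.5) misses the remaining region (no effect) — 1 connected region; (whole slice rotated 20° about Z — lengths, areas and connectivity unchanged). The outline is a single polygon with 12 vertices. Extrusion per mm of travel: 0.4 × 0.15 / (π × 0.875²) = 0.024945. Accumulating E over each segment gives final E = 1.0845.

G0 X-6.89 Y1.22 Z4.05
G1 X-6.58 Y-2.39 E0.0904
G1 X-4.50 Y-5.36 E0.1808
G1 X-1.22 Y-6.89 E0.2711
G1 X2.39 Y-6.58 E0.3615
G1 X5.36 Y-4.50 E0.4519
G1 X6.89 Y-1.22 E0.5422
G1 X6.58 Y2.39 E0.6326
G1 X4.50 Y5.36 E0.7231
G1 X1.22 Y6.89 E0.8133
G1 X-2.39 Y6.58 E0.9037
G1 X-5.36 Y4.50 E0.9942
G1 X-6.89 Y1.22 E1.0845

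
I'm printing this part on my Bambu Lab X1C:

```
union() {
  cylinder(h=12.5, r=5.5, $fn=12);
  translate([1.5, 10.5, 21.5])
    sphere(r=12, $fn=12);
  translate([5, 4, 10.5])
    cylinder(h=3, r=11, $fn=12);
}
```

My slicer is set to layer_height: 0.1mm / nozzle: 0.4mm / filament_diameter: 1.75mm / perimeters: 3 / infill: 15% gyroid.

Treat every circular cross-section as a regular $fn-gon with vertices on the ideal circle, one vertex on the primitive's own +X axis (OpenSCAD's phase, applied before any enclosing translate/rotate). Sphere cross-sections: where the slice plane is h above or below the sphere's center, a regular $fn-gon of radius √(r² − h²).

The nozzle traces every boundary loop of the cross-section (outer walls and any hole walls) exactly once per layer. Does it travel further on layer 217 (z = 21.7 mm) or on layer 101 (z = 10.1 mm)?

layer 217 (z = 21.7 mm)

Layer 217 (z = 21.7): the cylinder is not intersected at this z (z outside [0, 12.5]); the r=12 sphere at (1.5, 10.5) slices to a regular 12-gon of circumradius 11.998 (√(r²−h²) with h=0.2 from center) (perimeter = 2·12·11.998·sin(180°/12) = 74.53 mm); the cylinder at (5, 4) is absent (z outside [10.5, 13.5]); Combining (union): only the r=12 sphere at (1.5, 10.5) is present, so the union is just that shape — boundary = 74.53 mm. So its perimeter = 74.53 mm. Layer 101 (z = 10.1): the r=5.5 cylinder gives a regular 12-gon of circumradius 5.5 (constant along its height) (perimeter = 2·12·5.500·sin(180°/12) = 34.16 mm); the r=12 sphere at (1.5, 10.5) slices to a regular 12-gon of circumradius 3.747 (√(r²−h²) with h=11.4 from center) (perimeter = 2·12·3.747·sin(180°/12) = 23.28 mm); the cylinder at (5, 4) does not reach this height (z outside [10.5, 13.5]); Combining (union): the 2 present regions are separate (no shared area or edge), so areas and boundary lengths simply add and each stays a separate island — boundary = 57.44 mm. So its perimeter = 57.44 mm. Layer 217 is larger (74.53 vs 57.44 mm).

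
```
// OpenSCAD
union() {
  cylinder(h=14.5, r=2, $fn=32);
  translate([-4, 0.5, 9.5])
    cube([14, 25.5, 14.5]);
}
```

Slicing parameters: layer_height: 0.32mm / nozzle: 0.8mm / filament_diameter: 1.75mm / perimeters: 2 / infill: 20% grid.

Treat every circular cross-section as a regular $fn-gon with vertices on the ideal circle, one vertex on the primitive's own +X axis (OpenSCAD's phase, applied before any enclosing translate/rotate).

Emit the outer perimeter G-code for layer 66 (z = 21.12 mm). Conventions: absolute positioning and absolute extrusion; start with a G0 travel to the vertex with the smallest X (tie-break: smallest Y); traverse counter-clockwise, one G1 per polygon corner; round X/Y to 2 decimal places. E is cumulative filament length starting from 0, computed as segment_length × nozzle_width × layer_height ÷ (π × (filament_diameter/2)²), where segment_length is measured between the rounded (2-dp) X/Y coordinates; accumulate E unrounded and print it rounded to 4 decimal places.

At z = 21.12 mm: the cylinder is absent (z outside [0, 14.5]); the cube at (-4, 0.5) is present — its section is the full 14×25.5 rectangle; Taking the union: only the 14×25.5 cube at (-4, 0.5) is present, so the union is just that shape — 1 connected region. The outline is a single polygon with 4 vertices. Extrusion per mm of travel: 0.8 × 0.32 / (π × 0.875²) = 0.106432. Accumulating E over each segment gives final E = 8.4082.

G0 X-4.00 Y0.50 Z21.12
G1 X10.00 Y0.50 E1.4901
G1 X10.00 Y26.00 E4.2041
G1 X-4.00 Y26.00 E5.6941
G1 X-4.00 Y0.50 E8.4082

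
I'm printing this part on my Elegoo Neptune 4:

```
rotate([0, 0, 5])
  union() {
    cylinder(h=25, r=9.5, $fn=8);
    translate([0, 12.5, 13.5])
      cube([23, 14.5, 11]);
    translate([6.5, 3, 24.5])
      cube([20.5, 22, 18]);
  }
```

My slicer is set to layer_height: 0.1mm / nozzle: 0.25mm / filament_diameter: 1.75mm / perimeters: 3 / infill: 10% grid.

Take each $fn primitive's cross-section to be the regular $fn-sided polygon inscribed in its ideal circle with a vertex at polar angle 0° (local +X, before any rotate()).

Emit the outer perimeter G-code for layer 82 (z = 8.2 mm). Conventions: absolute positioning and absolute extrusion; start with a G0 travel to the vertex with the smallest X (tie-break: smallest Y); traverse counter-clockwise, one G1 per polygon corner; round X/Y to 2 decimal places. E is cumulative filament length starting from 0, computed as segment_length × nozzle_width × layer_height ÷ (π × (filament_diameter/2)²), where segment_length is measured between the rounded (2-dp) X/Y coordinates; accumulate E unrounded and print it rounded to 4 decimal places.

G0 X-9.46 Y-0.83 Z8.20
G1 X-6.11 Y-7.28 E0.0755
G1 X0.83 Y-9.46 E0.1512
G1 X7.28 Y-6.11 E0.2267
G1 X9.46 Y0.83 E0.3023
G1 X6.11 Y7.28 E0.3778
G1 X-0.83 Y9.46 E0.4535
G1 X-7.28 Y6.11 E0.5290
G1 X-9.46 Y-0.83 E0.6046

At z = 8.2 mm: the cylinder: section is a regular 8-gon, circumradius r=9.5; the cube at (0, 12.5) does not reach this height (z outside [13.5, 24.5]); the cube at (6.5, 3) is not intersected at this z (z outside [24.5, 42.5]); Merging all regions: only the r=9.5 cylinder is present, so the union is just that shape — 1 connected region; (rotated 5° about Z; rotation is an isometry so areas/perimeters/island counts are preserved). The outline is a single polygon with 8 vertices. Extrusion per mm of travel: 0.25 × 0.1 / (π × 0.875²) = 0.010394. Accumulating E over each segment gives final E = 0.6046.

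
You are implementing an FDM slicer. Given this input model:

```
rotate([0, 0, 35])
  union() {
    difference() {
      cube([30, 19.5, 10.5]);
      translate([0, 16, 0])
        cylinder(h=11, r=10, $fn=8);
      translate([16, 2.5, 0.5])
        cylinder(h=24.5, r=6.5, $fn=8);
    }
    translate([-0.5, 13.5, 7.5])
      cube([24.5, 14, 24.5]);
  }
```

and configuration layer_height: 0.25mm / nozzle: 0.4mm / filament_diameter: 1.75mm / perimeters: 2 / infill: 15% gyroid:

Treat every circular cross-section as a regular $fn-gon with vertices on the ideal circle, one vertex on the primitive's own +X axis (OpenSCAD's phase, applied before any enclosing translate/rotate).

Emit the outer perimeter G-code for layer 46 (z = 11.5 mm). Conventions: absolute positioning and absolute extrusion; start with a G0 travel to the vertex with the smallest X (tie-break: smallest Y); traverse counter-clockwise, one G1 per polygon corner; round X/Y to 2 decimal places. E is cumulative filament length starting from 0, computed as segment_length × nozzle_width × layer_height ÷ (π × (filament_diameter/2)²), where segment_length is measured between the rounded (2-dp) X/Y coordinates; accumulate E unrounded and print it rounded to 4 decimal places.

At z = 11.5 mm: the cube is absent (z outside [0, 10.5]); the cylinder at (0, 16) is absent (z outside [0, 11]); the r=6.5 cylinder at (16, 2.5) gives a regular 8-gon of circumradius 6.5 (constant along its height); Subtracting the remaining from the first: the first operand is absent here, so nothing remains; the cube at (-0.5, 13.5) is present — its section is the full 24.5×14 rectangle; Combining (union): only the 24.5×14 cube at (-0.5, 13.5) is present, so the union is just that shape — 1 connected region; (rotated 35° about Z; rotation is an isometry so areas/perimeters/island counts are preserved). The outline is a single polygon with 4 vertices. Extrusion per mm of travel: 0.4 × 0.25 / (π × 0.875²) = 0.041575. Accumulating E over each segment gives final E = 3.2013.

G0 X-16.18 Y22.24 Z11.50
G1 X-8.15 Y10.77 E0.5821
G1 X11.92 Y24.82 E1.6007
G1 X3.89 Y36.29 E2.1828
G1 X-16.18 Y22.24 E3.2013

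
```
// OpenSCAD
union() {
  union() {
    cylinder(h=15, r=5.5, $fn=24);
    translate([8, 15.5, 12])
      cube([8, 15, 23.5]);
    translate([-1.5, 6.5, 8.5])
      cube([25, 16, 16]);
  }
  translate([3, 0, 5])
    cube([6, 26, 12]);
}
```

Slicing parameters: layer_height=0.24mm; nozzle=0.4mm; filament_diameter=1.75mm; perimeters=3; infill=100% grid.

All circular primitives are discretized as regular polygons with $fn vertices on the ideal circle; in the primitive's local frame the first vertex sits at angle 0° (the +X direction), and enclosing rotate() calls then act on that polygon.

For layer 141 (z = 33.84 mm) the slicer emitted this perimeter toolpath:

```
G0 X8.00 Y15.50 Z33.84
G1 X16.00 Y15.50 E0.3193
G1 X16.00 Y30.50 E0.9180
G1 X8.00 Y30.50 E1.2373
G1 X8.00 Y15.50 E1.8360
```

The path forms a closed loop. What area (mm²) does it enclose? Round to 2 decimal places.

120.00 mm²

Apply the shoelace formula to the sequence of (X, Y) vertices; enclosed area = 120.00 mm².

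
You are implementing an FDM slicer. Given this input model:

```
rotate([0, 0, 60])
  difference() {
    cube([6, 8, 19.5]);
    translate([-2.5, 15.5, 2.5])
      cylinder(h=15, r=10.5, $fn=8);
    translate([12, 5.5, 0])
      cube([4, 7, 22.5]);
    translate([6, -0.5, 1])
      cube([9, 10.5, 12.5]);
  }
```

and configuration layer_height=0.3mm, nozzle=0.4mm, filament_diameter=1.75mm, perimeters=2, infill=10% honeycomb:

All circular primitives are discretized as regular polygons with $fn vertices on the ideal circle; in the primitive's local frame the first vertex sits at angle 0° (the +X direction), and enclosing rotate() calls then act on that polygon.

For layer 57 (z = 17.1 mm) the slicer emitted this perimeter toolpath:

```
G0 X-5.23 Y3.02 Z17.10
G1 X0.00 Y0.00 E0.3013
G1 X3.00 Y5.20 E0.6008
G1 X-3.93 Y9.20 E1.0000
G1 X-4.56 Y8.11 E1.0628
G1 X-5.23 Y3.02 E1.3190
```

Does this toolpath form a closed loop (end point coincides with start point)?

Start point (G0): (-5.23, 3.02). End point (last G1): the path returns to the start — closed.

yes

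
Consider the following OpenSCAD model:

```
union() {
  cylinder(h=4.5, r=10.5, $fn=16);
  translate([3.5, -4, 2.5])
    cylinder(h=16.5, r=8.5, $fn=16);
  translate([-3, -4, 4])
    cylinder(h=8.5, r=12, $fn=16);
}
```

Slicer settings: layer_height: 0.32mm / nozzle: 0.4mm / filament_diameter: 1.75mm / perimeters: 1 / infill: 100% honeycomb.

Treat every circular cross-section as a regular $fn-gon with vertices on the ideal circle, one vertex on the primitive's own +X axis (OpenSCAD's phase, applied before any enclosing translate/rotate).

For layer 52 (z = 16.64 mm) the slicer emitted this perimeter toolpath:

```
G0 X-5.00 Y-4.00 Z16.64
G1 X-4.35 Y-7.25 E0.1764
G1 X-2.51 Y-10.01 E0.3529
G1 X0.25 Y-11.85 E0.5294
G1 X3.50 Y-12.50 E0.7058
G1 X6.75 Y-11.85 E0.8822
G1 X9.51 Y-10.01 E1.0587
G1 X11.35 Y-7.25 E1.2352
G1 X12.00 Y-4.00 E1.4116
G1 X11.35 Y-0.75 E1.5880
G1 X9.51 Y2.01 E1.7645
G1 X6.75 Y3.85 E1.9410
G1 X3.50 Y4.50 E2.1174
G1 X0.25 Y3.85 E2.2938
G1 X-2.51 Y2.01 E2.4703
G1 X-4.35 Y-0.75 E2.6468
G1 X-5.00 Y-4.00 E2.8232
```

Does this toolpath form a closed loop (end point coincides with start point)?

yes

Start point (G0): (-5.00, -4.00). End point (last G1): the path returns to the start — closed.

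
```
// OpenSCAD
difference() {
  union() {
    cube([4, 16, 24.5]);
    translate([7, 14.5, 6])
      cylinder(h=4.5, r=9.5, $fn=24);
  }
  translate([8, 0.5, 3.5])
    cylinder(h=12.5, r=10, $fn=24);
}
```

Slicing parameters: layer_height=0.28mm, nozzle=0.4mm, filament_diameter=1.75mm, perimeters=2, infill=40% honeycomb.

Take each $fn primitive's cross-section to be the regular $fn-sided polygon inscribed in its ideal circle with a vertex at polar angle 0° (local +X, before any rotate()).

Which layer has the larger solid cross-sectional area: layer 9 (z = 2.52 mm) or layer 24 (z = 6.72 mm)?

Layer 9 (z = 2.52): the 4×16 cube contributes its full rectangle (area 64.00 mm²); the cylinder at (7, 14.5) does not reach this height (z outside [6, 10.5]); Merging all regions: only the 4×16 cube is present, so the union is just that shape — area = 64.00 mm²; the cylinder at (8, 0.5) does not reach this height (z outside [3.5, 16]); Taking the first minus the rest: none of the subtracted shapes is present at this height, so that combined region is unchanged — area = 64.00 mm². So its area = 64.00 mm². Layer 24 (z = 6.72): the cube (footprint 4×16) is included at this height (area 64.00 mm²); the r=9.5 cylinder at (7, 14.5) gives a regular 24-gon of circumradius 9.5 (constant along its height) (area = (24/2)·9.500²·sin(360°/24) = 280.30 mm²); Combining (union): the regions partially overlap — summed areas 344.30 mm² minus the doubly-counted overlap 37.58 mm² gives 306.72 mm² — area = 306.72 mm²; the cylinder at (8, 0.5): section is a regular 24-gon, circumradius r=10 (area = (24/2)·10.000²·sin(360°/24) = 310.58 mm²); Taking the first minus the rest: starting from the result so far (306.72 mm²), the r=10 cylinder at (8, 0.5) partially overlaps it — only the 74.96 mm² overlap (of its 310.58 mm²) is removed, clipping the outline — area = 231.76 mm². So its area = 231.76 mm². Layer 24 is larger (231.76 vs 64.00 mm²).

layer 24 (z = 6.72 mm)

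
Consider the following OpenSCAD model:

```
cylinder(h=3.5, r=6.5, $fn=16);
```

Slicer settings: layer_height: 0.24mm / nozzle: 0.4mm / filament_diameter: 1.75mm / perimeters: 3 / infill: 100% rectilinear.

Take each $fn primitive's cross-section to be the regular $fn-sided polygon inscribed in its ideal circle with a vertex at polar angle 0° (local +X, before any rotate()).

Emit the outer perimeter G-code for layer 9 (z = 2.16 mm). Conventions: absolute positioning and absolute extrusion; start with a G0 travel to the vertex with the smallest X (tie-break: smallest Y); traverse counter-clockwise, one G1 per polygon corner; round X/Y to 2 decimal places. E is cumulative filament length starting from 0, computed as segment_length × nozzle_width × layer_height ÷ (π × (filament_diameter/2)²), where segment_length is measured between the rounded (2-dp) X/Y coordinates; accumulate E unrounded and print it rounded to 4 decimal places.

At z = 2.16 mm: the cylinder: section is a regular 16-gon, circumradius r=6.5. The outline is a single polygon with 16 vertices. Extrusion per mm of travel: 0.4 × 0.24 / (π × 0.875²) = 0.039912. Accumulating E over each segment gives final E = 1.6206.

G0 X-6.50 Y0.00 Z2.16
G1 X-6.01 Y-2.49 E0.1013
G1 X-4.60 Y-4.60 E0.2026
G1 X-2.49 Y-6.01 E0.3039
G1 X0.00 Y-6.50 E0.4051
G1 X2.49 Y-6.01 E0.5064
G1 X4.60 Y-4.60 E0.6077
G1 X6.01 Y-2.49 E0.7090
G1 X6.50 Y0.00 E0.8103
G1 X6.01 Y2.49 E0.9116
G1 X4.60 Y4.60 E1.0129
G1 X2.49 Y6.01 E1.1142
G1 X0.00 Y6.50 E1.2154
G1 X-2.49 Y6.01 E1.3167
G1 X-4.60 Y4.60 E1.4180
G1 X-6.01 Y2.49 E1.5193
G1 X-6.50 Y0.00 E1.6206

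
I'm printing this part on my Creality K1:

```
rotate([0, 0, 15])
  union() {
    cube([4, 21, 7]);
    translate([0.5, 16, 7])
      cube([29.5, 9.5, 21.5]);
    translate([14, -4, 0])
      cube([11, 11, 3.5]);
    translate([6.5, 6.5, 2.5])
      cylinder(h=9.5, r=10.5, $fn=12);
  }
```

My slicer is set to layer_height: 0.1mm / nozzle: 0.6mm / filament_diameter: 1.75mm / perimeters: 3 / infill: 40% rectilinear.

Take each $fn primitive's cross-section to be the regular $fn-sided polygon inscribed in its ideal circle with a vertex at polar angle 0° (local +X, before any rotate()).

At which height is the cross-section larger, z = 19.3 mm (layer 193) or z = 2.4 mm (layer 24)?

layer 193 (z = 19.3 mm)

Layer 193 (z = 19.3): the cube is absent (z outside [0, 7]); the 29.5×9.5 cube at (0.5, 16) contributes its full rectangle (area 280.25 mm²); the cube at (14, -4) is not intersected at this z (z outside [0, 3.5]); the cylinder at (6.5, 6.5) is not intersected at this z (z outside [2.5, 12]); Combining (union): only the 29.5×9.5 cube at (0.5, 16) is present, so the union is just that shape — area = 280.25 mm²; (whole slice rotated 15° about Z — lengths, areas and connectivity unchanged). So its area = 280.25 mm². Layer 24 (z = 2.4): the cube is present — its section is the full 4×21 rectangle (area 84.00 mm²); the cube at (0.5, 16) is not intersected at this z (z outside [7, 28.5]); the 11×11 cube at (14, -4) contributes its full rectangle (area 121.00 mm²); the cylinder at (6.5, 6.5) does not reach this height (z outside [2.5, 12]); Taking the union: the 2 present regions are separate (no shared area or edge), so areas and boundary lengths simply add and each stays a separate island — area = 205.00 mm²; (rotated 15° about Z; rotation is an isometry so areas/perimeters/island counts are preserved). So its area = 205.00 mm². Layer 193 is larger (280.25 vs 205.00 mm²).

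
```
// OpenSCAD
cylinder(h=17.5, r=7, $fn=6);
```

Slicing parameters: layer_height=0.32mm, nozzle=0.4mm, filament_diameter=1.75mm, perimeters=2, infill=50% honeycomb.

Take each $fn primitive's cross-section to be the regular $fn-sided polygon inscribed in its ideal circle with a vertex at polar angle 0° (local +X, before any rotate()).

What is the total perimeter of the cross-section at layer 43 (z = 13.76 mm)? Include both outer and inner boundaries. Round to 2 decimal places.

42.00 mm

At z = 13.76 mm: the r=7 cylinder contributes a regular 6-gon of circumradius 7 (perimeter = 2·6·7.000·sin(180°/6) = 42.00 mm). Overall, the cross-section is a single solid region. Total boundary length (outer) = 42.00 mm.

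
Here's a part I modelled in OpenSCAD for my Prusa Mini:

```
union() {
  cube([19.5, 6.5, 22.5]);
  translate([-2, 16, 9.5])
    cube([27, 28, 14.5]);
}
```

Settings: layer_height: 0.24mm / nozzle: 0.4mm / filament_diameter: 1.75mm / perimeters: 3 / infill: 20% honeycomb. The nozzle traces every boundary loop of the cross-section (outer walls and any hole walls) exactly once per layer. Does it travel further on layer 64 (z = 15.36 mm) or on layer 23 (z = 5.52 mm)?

layer 64 (z = 15.36 mm)

Layer 64 (z = 15.36): the cube (footprint 19.5×6.5) is included at this height (perimeter 52.00 mm); the 27×28 cube at (-2, 16) contributes its full rectangle (perimeter 110.00 mm); Taking the union: the 2 present regions are separate (no shared area or edge), so areas and boundary lengths simply add and each stays a separate island — boundary = 162.00 mm. So its perimeter = 162.00 mm. Layer 23 (z = 5.52): the 19.5×6.5 cube contributes its full rectangle (perimeter 52.00 mm); the cube at (-2, 16) is absent (z outside [9.5, 24]); Combining (union): only the 19.5×6.5 cube is present, so the union is just that shape — boundary = 52.00 mm. So its perimeter = 52.00 mm. Layer 64 is larger (162.00 vs 52.00 mm).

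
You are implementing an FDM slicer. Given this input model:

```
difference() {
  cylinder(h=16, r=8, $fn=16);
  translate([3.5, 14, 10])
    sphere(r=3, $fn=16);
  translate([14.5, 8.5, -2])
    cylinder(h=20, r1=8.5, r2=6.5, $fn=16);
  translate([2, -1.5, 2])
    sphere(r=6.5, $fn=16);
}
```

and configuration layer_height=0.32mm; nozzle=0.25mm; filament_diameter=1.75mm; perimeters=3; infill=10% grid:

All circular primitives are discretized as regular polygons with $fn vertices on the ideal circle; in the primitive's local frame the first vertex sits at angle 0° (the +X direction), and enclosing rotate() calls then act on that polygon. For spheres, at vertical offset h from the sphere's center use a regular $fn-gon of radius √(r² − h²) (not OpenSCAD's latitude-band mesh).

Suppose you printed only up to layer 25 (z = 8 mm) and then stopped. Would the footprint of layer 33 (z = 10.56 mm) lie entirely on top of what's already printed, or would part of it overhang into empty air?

part overhangs

Compare the two slices. At z = 8: the r=8 cylinder gives a regular 16-gon of circumradius 8 (constant along its height) (area = (16/2)·8.000²·sin(360°/16) = 195.93 mm²); the sphere at (3.5, 14): section is a regular 16-gon, circumradius = √(r²−h²) = √(3²−2²) = 2.236 (area = (16/2)·2.236²·sin(360°/16) = 15.31 mm²); the cone at (14.5, 8.5): at t=0.500 of its height the radius interpolates to r₁+(r₂−r₁)t = 7.500, giving a regular 16-gon of that circumradius (area = (16/2)·7.500²·sin(360°/16) = 172.21 mm²); the r=6.5 sphere at (2, -1.5) slices to a regular 16-gon of circumradius 2.500 (√(r²−h²) with h=6 from center) (area = (16/2)·2.500²·sin(360°/16) = 19.13 mm²); Subtracting the remaining from the first: starting from the r=8 cylinder (195.93 mm²), the r=3 sphere at (3.5, 14) misses the remaining region (no effect); the cone at (14.5, 8.5) misses the remaining region (no effect); the r=6.5 sphere at (2, -1.5) lies wholly inside it (removes its full 19.13 mm² and its 15.61 mm outline becomes a hole wall) — area = 176.80 mm². At z = 10.56: the r=8 cylinder contributes a regular 16-gon of circumradius 8 (area = (16/2)·8.000²·sin(360°/16) = 195.93 mm²); the r=3 sphere at (3.5, 14) contributes a regular 16-gon of circumradius √(3²−0.56²) = 2.947 (area = (16/2)·2.947²·sin(360°/16) = 26.59 mm²); the cone at (14.5, 8.5) (r1=8.5→r2=6.5) has section circumradius 7.244 here — a regular 16-gon (area = (16/2)·7.244²·sin(360°/16) = 160.65 mm²); the sphere at (2, -1.5) is not intersected at this z (|z−center|=8.560 > r=6.5); Taking the first minus the rest: starting from the r=8 cylinder (195.93 mm²), the r=3 sphere at (3.5, 14) misses the remaining region (no effect); the cone at (14.5, 8.5) misses the remaining region (no effect) — area = 195.93 mm². Checking containment: at z = 10.56 the cross-section extends beyond the z = 8 cross-section by about 19.13 mm².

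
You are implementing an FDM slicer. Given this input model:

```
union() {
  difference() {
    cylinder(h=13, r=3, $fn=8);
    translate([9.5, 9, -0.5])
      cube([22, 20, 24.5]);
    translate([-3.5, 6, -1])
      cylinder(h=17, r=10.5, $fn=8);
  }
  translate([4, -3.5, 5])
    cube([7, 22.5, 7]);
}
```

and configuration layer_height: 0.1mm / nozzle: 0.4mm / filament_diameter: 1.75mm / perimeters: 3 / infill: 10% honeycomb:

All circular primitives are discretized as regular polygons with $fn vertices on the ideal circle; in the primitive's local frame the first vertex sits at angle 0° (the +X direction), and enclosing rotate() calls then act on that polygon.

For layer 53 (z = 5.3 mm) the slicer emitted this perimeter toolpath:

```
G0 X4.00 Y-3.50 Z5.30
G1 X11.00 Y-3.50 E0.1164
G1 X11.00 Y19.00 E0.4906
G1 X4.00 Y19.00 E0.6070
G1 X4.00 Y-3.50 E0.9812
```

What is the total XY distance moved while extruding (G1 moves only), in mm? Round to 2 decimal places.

Sum the Euclidean lengths of each G1 segment: total = 59.00 mm.

59.00 mm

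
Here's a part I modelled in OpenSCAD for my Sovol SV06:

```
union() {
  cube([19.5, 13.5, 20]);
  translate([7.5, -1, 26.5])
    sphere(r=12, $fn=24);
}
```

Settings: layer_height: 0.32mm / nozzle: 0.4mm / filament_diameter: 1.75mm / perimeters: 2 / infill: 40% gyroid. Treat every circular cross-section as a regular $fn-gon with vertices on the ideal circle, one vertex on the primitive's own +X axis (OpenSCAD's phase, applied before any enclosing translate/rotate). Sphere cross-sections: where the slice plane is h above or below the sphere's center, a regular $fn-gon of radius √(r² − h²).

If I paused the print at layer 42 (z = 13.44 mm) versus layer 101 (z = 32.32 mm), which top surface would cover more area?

Layer 42 (z = 13.44): the cube is present — its section is the full 19.5×13.5 rectangle (area 263.25 mm²); the sphere at (7.5, -1) is not intersected at this z (|z−center|=13.060 > r=12); Taking the union: only the 19.5×13.5 cube is present, so the union is just that shape — area = 263.25 mm². So its area = 263.25 mm². Layer 101 (z = 32.32): the cube is absent (z outside [0, 20]); the r=12 sphere at (7.5, -1) slices to a regular 24-gon of circumradius 10.494 (√(r²−h²) with h=5.82 from center) (area = (24/2)·10.494²·sin(360°/24) = 342.04 mm²); Merging all regions: only the r=12 sphere at (7.5, -1) is present, so the union is just that shape — area = 342.04 mm². So its area = 342.04 mm². Layer 101 is larger (342.04 vs 263.25 mm²).

layer 101 (z = 32.32 mm)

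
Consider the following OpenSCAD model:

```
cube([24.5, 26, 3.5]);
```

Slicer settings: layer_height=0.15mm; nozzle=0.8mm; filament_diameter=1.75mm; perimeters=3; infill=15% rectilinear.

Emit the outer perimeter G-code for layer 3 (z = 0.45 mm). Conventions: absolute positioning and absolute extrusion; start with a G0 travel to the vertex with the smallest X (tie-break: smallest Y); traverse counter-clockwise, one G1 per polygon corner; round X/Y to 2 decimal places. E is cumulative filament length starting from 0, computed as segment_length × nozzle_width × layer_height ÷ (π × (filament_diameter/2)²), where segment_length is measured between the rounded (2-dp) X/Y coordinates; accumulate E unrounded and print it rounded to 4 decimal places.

G0 X0.00 Y0.00 Z0.45
G1 X24.50 Y0.00 E1.2223
G1 X24.50 Y26.00 E2.5195
G1 X0.00 Y26.00 E3.7418
G1 X0.00 Y0.00 E5.0389

At z = 0.45 mm: the cube is present — its section is the full 24.5×26 rectangle. The outline is a single polygon with 4 vertices. Extrusion per mm of travel: 0.8 × 0.15 / (π × 0.875²) = 0.049890. Accumulating E over each segment gives final E = 5.0389.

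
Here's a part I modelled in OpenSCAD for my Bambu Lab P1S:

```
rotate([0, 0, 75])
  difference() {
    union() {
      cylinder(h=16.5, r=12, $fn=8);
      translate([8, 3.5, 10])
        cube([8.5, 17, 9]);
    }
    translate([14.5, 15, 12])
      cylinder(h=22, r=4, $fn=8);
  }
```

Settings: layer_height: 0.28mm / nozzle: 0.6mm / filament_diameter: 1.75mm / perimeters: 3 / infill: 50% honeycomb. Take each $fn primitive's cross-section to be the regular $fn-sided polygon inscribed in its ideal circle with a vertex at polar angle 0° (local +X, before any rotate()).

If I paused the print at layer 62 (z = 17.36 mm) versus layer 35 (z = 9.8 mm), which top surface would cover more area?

Layer 62 (z = 17.36): the cylinder is absent (z outside [0, 16.5]); the cube at (8, 3.5) (footprint 8.5×17) is included at this height (area 144.50 mm²); Combining (union): only the 8.5×17 cube at (8, 3.5) is present, so the union is just that shape — area = 144.50 mm²; the cylinder at (14.5, 15): section is a regular 8-gon, circumradius r=4 (area = (8/2)·4.000²·sin(360°/8) = 45.25 mm²); Taking the first minus the rest: starting from the result so far (144.50 mm²), the r=4 cylinder at (14.5, 15) partially overlaps it — only the 36.97 mm² overlap (of its 45.25 mm²) is removed, clipping the outline — area = 107.53 mm²; (rotated 75° about Z; rotation is an isometry so areas/perimeters/island counts are preserved). So its area = 107.53 mm². Layer 35 (z = 9.8): the r=12 cylinder contributes a regular 8-gon of circumradius 12 (area = (8/2)·12.000²·sin(360°/8) = 407.29 mm²); the cube at (8, 3.5) is absent (z outside [10, 19]); Merging all regions: only the r=12 cylinder is present, so the union is just that shape — area = 407.29 mm²; the cylinder at (14.5, 15) does not reach this height (z outside [12, 34]); After the difference (first − rest): none of the subtracted shapes is present at this height, so the result so far is unchanged — area = 407.29 mm²; (rotated 75° about Z; rotation is an isometry so areas/perimeters/island counts are preserved). So its area = 407.29 mm². Layer 35 is larger (407.29 vs 107.53 mm²).

layer 35 (z = 9.8 mm)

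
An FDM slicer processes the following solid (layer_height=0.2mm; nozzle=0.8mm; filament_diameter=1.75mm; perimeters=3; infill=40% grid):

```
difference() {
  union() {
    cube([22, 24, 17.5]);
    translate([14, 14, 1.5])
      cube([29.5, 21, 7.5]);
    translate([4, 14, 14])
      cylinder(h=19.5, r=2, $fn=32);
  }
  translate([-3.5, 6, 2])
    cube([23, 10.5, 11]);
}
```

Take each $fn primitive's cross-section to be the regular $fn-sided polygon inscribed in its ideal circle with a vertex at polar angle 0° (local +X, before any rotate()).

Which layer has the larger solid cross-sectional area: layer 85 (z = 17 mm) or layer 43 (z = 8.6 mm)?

Layer 85 (z = 17): the cube is present — its section is the full 22×24 rectangle (area 528.00 mm²); the cube at (14, 14) is absent (z outside [1.5, 9]); the r=2 cylinder at (4, 14) contributes a regular 32-gon of circumradius 2 (area = (32/2)·2.000²·sin(360°/32) = 12.49 mm²); Combining (union): the r=2 cylinder at (4, 14) lies entirely inside the 22×24 cube, so the union is just the 22×24 cube — area = 528.00 mm²; the cube at (-3.5, 6) does not reach this height (z outside [2, 13]); After the difference (first − rest): none of the subtracted shapes is present at this height, so that combined region is unchanged — area = 528.00 mm². So its area = 528.00 mm². Layer 43 (z = 8.6): the cube (footprint 22×24) is included at this height (area 528.00 mm²); the cube at (14, 14) (footprint 29.5×21) is included at this height (area 619.50 mm²); the cylinder at (4, 14) is not intersected at this z (z outside [14, 33.5]); Taking the union: the regions partially overlap — summed areas 1147.50 mm² minus the doubly-counted overlap 80.00 mm² gives 1067.50 mm² — area = 1067.50 mm²; the cube at (-3.5, 6) (footprint 23×10.5) is included at this height (area 241.50 mm²); Taking the first minus the rest: starting from the result so far (1067.50 mm²), the 23×10.5 cube at (-3.5, 6) partially overlaps it — only the 204.75 mm² overlap (of its 241.50 mm²) is removed, clipping the outline — area = 862.75 mm². So its area = 862.75 mm². Layer 43 is larger (862.75 vs 528.00 mm²).

layer 43 (z = 8.6 mm)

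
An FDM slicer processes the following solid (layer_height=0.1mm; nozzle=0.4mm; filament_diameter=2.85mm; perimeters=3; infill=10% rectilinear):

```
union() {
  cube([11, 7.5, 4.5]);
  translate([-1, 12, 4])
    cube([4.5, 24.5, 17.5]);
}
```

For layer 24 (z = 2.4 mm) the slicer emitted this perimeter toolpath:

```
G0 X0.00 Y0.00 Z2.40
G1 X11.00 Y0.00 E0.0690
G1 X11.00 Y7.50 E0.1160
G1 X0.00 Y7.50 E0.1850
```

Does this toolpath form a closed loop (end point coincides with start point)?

Start point (G0): (0.00, 0.00). End point (last G1): the path does not return to the start — open.

no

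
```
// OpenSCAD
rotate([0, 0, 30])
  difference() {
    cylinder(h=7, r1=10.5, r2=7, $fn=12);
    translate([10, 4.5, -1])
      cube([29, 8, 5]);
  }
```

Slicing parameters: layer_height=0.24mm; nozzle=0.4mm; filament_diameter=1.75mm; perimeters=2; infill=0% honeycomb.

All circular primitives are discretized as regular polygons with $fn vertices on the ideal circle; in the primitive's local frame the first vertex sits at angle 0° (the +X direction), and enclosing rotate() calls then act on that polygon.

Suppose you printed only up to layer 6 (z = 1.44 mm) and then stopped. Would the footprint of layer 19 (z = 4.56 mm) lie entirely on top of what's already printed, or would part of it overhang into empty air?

entirely on top

Compare the two slices. At z = 1.44: the cone contributes a regular 12-gon of circumradius 9.780 (interpolated between r1=10.5 and r2=7 at t=0.206) (area = (12/2)·9.780²·sin(360°/12) = 286.95 mm²); the cube at (10, 4.5) (footprint 29×8) is included at this height (area 232.00 mm²); After the difference (first − rest): starting from the cone (286.95 mm²), the 29×8 cube at (10, 4.5) misses the remaining region (no effect) — area = 286.95 mm²; (rotated 30° about Z; rotation is an isometry so areas/perimeters/island counts are preserved). At z = 4.56: the cone (r1=10.5→r2=7) has section circumradius 8.220 here — a regular 12-gon (area = (12/2)·8.220²·sin(360°/12) = 202.71 mm²); the cube at (10, 4.5) is not intersected at this z (z outside [-1, 4]); Taking the first minus the rest: none of the subtracted shapes is present at this height, so the cone is unchanged — area = 202.71 mm²; (whole slice rotated 30° about Z — lengths, areas and connectivity unchanged). Checking containment: the cross-section at z = 4.56 is a subset of the cross-section at z = 1.44.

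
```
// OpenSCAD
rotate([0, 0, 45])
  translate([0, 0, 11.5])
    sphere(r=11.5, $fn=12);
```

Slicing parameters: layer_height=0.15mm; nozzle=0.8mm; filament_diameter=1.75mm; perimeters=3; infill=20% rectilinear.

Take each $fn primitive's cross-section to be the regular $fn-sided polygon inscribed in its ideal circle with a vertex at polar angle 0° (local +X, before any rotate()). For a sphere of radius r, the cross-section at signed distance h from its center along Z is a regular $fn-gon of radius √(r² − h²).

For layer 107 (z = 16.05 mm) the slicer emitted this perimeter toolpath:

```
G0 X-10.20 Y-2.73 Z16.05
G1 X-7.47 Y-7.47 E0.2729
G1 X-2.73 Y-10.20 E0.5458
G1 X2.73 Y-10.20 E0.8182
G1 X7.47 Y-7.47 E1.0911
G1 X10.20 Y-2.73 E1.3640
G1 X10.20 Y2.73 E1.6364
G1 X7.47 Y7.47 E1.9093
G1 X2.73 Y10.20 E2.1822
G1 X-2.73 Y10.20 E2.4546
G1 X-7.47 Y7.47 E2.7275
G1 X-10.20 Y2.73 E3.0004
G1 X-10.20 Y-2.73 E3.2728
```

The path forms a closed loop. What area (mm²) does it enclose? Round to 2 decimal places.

Apply the shoelace formula to the sequence of (X, Y) vertices; enclosed area = 334.59 mm².

334.59 mm²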